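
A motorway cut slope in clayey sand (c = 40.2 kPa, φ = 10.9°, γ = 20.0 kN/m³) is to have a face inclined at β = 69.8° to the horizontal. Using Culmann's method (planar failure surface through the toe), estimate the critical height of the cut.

H_c = 15.33 m

Culmann's analysis gives the critical failure plane at α_cr = (β + φ)/2 = (69.8 + 10.9)/2 = 40.4°, and the critical height
H_c = (4c/γ) · sinβ cosφ / [1 − cos(β − φ)]
    = (4·40.2/20.0) · sin69.8°·cos10.9° / [1 − cos(58.9°)]
    = 8.040 · 0.9385·0.9820 / [1 − 0.5165]
    = 8.040 · 0.9216 / 0.4835
    = 15.33 m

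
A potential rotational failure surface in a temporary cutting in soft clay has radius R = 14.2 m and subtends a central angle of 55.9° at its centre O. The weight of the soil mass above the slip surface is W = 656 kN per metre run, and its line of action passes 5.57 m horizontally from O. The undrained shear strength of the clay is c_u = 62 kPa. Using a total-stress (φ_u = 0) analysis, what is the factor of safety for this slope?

FS = 3.34

Taking moments about the centre O, the resisting moment is provided by the undrained shear strength acting along the arc:
Arc length L_a = R·θ = 14.2·(55.9°·π/180) = 14.2·0.9756 = 13.85 m
M_R = c_u·L_a·R = 62·13.85·14.2 = 12197.1 kN·m/m
M_D = W·d = 656·5.57 = 3653.9 kN·m/m
FS = M_R / M_D = 12197.1 / 3653.9 = 3.338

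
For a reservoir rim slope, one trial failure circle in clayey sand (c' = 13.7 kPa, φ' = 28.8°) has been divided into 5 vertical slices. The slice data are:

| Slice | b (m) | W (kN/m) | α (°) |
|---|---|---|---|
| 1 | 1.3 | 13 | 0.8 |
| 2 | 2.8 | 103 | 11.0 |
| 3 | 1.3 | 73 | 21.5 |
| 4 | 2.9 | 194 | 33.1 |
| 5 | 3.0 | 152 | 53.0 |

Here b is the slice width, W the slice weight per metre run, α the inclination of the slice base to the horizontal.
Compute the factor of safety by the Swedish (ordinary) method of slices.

Ordinary method of slices: FS = Σ[c'·Δl_i + (W_i cosα_i)·tanφ'] / Σ W_i sinα_i, with Δl_i = b_i / cosα_i.
Slice 1: Δl = 1.3/cos0.8° = 1.300 m; N'_1 = 13·cos0.8° = 13.0; c'Δl = 17.81; W sinα = 0.2
Slice 2: Δl = 2.8/cos11.0° = 2.852 m; N'_2 = 103·cos11.0° = 101.1; c'Δl = 39.08; W sinα = 19.7
Slice 3: Δl = 1.3/cos21.5° = 1.397 m; N'_3 = 73·cos21.5° = 67.9; c'Δl = 19.14; W sinα = 26.8
Slice 4: Δl = 2.9/cos33.1° = 3.462 m; N'_4 = 194·cos33.1° = 162.5; c'Δl = 47.43; W sinα = 105.9
Slice 5: Δl = 3.0/cos53.0° = 4.985 m; N'_5 = 152·cos53.0° = 91.5; c'Δl = 68.29; W sinα = 121.4
Σc'Δl = 191.8 kN/m; ΣN' = 436.0 kN/m; ΣW sinα = 273.9 kN/m
Resisting = 191.8 + 436.0·tan28.8° = 191.8 + 239.7 = 431.5 kN/m
FS = 431.5 / 273.9 = 1.575

FS = 1.58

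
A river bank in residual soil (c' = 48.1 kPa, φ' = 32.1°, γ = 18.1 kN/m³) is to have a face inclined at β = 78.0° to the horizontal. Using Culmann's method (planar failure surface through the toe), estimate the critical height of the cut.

H_c = 28.97 m

Culmann's analysis gives the critical failure plane at α_cr = (β + φ')/2 = (78.0 + 32.1)/2 = 55.0°, and the critical height
H_c = (4c'/γ) · sinβ cosφ' / [1 − cos(β − φ')]
    = (4·48.1/18.1) · sin78.0°·cos32.1° / [1 − cos(45.9°)]
    = 10.630 · 0.9781·0.8471 / [1 − 0.6959]
    = 10.630 · 0.8286 / 0.3041
    = 28.97 m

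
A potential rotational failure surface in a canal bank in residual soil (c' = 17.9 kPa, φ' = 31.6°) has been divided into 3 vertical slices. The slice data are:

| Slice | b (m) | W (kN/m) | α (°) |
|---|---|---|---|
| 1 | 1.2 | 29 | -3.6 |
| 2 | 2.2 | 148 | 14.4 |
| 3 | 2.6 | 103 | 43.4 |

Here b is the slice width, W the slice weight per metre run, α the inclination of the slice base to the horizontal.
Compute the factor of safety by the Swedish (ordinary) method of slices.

FS = 2.63

Ordinary method of slices: FS = Σ[c'·Δl_i + (W_i cosα_i)·tanφ'] / Σ W_i sinα_i, with Δl_i = b_i / cosα_i.
Slice 1: Δl = 1.2/cos(-3.6°) = 1.202 m; N'_1 = 29·cos(-3.6°) = 28.9; c'Δl = 21.52; W sinα = -1.8
Slice 2: Δl = 2.2/cos14.4° = 2.271 m; N'_2 = 148·cos14.4° = 143.4; c'Δl = 40.66; W sinα = 36.8
Slice 3: Δl = 2.6/cos43.4° = 3.578 m; N'_3 = 103·cos43.4° = 74.8; c'Δl = 64.05; W sinα = 70.8
Σc'Δl = 126.2 kN/m; ΣN' = 247.1 kN/m; ΣW sinα = 105.8 kN/m
Resisting = 126.2 + 247.1·tan31.6° = 126.2 + 152.0 = 278.3 kN/m
FS = 278.3 / 105.8 = 2.631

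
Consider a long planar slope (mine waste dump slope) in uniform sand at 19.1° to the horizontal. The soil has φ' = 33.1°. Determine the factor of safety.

For a dry cohesionless infinite slope the factor of safety is FS = tanφ' / tanβ.
FS = tan33.1° / tan19.1° = 0.6519 / 0.3463 = 1.883

FS = 1.88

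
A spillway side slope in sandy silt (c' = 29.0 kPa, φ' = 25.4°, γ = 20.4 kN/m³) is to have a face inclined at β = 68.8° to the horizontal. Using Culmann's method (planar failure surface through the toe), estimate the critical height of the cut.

H_c = 17.51 m

Culmann's analysis gives the critical failure plane at α_cr = (β + φ')/2 = (68.8 + 25.4)/2 = 47.1°, and the critical height
H_c = (4c'/γ) · sinβ cosφ' / [1 − cos(β − φ')]
    = (4·29.0/20.4) · sin68.8°·cos25.4° / [1 − cos(43.4°)]
    = 5.686 · 0.9323·0.9033 / [1 − 0.7266]
    = 5.686 · 0.8422 / 0.2734
    = 17.51 m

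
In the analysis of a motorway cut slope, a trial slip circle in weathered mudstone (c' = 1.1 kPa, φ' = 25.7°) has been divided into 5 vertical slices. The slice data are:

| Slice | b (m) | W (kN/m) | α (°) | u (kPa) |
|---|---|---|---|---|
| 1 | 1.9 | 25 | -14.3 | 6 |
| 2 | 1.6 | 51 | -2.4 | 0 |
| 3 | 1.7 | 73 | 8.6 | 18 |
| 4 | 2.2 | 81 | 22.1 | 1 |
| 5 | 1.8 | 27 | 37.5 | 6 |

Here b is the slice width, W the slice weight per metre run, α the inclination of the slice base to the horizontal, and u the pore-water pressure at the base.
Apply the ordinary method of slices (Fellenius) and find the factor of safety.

Ordinary method of slices: FS = Σ[c'·Δl_i + (W_i cosα_i − u_i·Δl_i)·tanφ'] / Σ W_i sinα_i, with Δl_i = b_i / cosα_i.
Slice 1: Δl = 1.9/cos(-14.3°) = 1.961 m; N'_1 = 25·cos(-14.3°) − 6·1.961 = 12.5; c'Δl = 2.16; W sinα = -6.2
Slice 2: Δl = 1.6/cos(-2.4°) = 1.601 m; N'_2 = 51·cos(-2.4°) − 0·1.601 = 51.0; c'Δl = 1.76; W sinα = -2.1
Slice 3: Δl = 1.7/cos8.6° = 1.719 m; N'_3 = 73·cos8.6° − 18·1.719 = 41.2; c'Δl = 1.89; W sinα = 10.9
Slice 4: Δl = 2.2/cos22.1° = 2.374 m; N'_4 = 81·cos22.1° − 1·2.374 = 72.7; c'Δl = 2.61; W sinα = 30.5
Slice 5: Δl = 1.8/cos37.5° = 2.269 m; N'_5 = 27·cos37.5° − 6·2.269 = 7.8; c'Δl = 2.50; W sinα = 16.4
Σc'Δl = 10.9 kN/m; ΣN' = 185.1 kN/m; ΣW sinα = 49.5 kN/m
Resisting = 10.9 + 185.1·tan25.7° = 10.9 + 89.1 = 100.0 kN/m
FS = 100.0 / 49.5 = 2.020

FS = 2.02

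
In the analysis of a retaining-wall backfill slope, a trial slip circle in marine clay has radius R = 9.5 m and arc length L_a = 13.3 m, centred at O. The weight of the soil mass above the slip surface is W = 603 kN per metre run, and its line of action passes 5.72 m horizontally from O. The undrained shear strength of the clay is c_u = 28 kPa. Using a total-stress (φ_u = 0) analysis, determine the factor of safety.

Taking moments about the centre O, the resisting moment is provided by the undrained shear strength acting along the arc:
M_R = c_u·L_a·R = 28·13.30·9.5 = 3537.8 kN·m/m
M_D = W·d = 603·5.72 = 3449.2 kN·m/m
FS = M_R / M_D = 3537.8 / 3449.2 = 1.026

FS = 1.03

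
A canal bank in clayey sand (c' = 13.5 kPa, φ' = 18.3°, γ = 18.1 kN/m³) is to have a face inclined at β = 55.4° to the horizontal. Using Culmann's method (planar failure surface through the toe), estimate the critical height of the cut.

Culmann's analysis gives the critical failure plane at α_cr = (β + φ')/2 = (55.4 + 18.3)/2 = 36.9°, and the critical height
H_c = (4c'/γ) · sinβ cosφ' / [1 − cos(β − φ')]
    = (4·13.5/18.1) · sin55.4°·cos18.3° / [1 − cos(37.1°)]
    = 2.983 · 0.8231·0.9494 / [1 − 0.7976]
    = 2.983 · 0.7815 / 0.2024
    = 11.52 m

H_c = 11.52 m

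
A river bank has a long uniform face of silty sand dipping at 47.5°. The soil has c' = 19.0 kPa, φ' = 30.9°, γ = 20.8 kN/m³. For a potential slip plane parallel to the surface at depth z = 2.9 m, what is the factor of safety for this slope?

FS = 1.18

For an infinite slope with a slip plane parallel to the surface (no pore pressure): FS = [c' + γz cos²β tanφ'] / [γz sinβ cosβ].
γz = 20.8·2.9 = 60.32 kN/m²
Numerator = 19.0 + 60.32·cos²47.5°·tan30.9° = 19.0 + 60.32·0.4564·0.5985 = 35.477 kPa
Denominator = 60.32·sin47.5°·cos47.5° = 60.32·0.7373·0.6756 = 30.045 kPa
FS = 35.477 / 30.045 = 1.181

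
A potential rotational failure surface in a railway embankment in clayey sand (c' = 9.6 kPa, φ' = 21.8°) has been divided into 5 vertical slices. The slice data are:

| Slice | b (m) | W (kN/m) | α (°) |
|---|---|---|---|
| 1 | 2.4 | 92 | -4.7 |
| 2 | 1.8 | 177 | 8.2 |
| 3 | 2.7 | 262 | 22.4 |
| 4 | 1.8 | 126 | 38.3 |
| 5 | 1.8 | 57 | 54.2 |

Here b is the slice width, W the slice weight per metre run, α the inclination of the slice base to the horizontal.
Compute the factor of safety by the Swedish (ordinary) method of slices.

Ordinary method of slices: FS = Σ[c'·Δl_i + (W_i cosα_i)·tanφ'] / Σ W_i sinα_i, with Δl_i = b_i / cosα_i.
Slice 1: Δl = 2.4/cos(-4.7°) = 2.408 m; N'_1 = 92·cos(-4.7°) = 91.7; c'Δl = 23.12; W sinα = -7.5
Slice 2: Δl = 1.8/cos8.2° = 1.819 m; N'_2 = 177·cos8.2° = 175.2; c'Δl = 17.46; W sinα = 25.2
Slice 3: Δl = 2.7/cos22.4° = 2.920 m; N'_3 = 262·cos22.4° = 242.2; c'Δl = 28.04; W sinα = 99.8
Slice 4: Δl = 1.8/cos38.3° = 2.294 m; N'_4 = 126·cos38.3° = 98.9; c'Δl = 22.02; W sinα = 78.1
Slice 5: Δl = 1.8/cos54.2° = 3.077 m; N'_5 = 57·cos54.2° = 33.3; c'Δl = 29.54; W sinα = 46.2
Σc'Δl = 120.2 kN/m; ΣN' = 641.3 kN/m; ΣW sinα = 241.9 kN/m
Resisting = 120.2 + 641.3·tan21.8° = 120.2 + 256.5 = 376.7 kN/m
FS = 376.7 / 241.9 = 1.557

FS = 1.56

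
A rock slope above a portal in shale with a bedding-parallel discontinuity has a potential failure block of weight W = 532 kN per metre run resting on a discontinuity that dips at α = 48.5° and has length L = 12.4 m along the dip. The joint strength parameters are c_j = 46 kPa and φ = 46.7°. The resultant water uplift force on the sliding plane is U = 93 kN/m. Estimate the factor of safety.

FS = 2.12

Resolving the block weight along and normal to the plane and applying the Mohr–Coulomb strength on the joint:
N' = W cosα − U = 532·cos48.5° − 93 = 259.5 kN/m
Driving force T = W sinα = 532·sin48.5° = 398.4 kN/m
Resisting force R = c_j·L + N'·tanφ = 46·12.4 + 259.5·tan46.7° = 570.4 + 275.4 = 845.8 kN/m
FS = R / T = 845.8 / 398.4 = 2.123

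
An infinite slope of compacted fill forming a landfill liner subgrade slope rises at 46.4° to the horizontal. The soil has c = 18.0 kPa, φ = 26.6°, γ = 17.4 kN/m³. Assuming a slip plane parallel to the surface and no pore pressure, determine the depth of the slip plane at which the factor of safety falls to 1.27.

z = 2.61 m

Setting FS = 1.27 in FS = [c + γz cos²β tanφ] / [γz sinβ cosβ] and solving for z:
z = c / [γ cosβ (FS·sinβ − cosβ·tanφ)]
  = 18.0 / [17.4·cos46.4°·(1.27·sin46.4° − cos46.4°·tan26.6°)]
  = 18.0 / [17.4·0.6896·(1.27·0.7242 − 0.6896·0.5008)]
  = 18.0 / 6.8920 = 2.612 m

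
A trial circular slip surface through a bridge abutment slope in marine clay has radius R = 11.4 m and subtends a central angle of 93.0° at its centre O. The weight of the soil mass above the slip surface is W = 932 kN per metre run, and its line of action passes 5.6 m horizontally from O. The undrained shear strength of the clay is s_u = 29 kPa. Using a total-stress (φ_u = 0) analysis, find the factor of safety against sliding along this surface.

FS = 1.17

Taking moments about the centre O, the resisting moment is provided by the undrained shear strength acting along the arc:
Arc length L_a = R·θ = 11.4·(93.0°·π/180) = 11.4·1.6232 = 18.50 m
M_R = s_u·L_a·R = 29·18.50·11.4 = 6117.4 kN·m/m
M_D = W·d = 932·5.6 = 5219.2 kN·m/m
FS = M_R / M_D = 6117.4 / 5219.2 = 1.172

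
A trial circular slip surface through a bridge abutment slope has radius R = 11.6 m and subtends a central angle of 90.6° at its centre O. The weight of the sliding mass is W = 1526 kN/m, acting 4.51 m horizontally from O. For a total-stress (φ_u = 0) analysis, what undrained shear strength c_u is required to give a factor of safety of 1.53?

FS = c_u·L_a·R / (W·d), so c_u = FS·W·d / (L_a·R).
Arc length L_a = R·θ = 11.6·(90.6°·π/180) = 11.6·1.5813 = 18.34 m
c_u = 1.53·1526·4.51 / (18.34·11.6) = 10529.9 / 212.78 = 49.49 kPa

c_u = 49.5 kPa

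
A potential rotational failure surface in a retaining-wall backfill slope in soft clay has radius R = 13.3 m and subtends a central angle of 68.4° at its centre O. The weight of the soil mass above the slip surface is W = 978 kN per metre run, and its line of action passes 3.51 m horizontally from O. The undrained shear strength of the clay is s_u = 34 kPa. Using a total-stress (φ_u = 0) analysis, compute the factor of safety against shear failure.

Taking moments about the centre O, the resisting moment is provided by the undrained shear strength acting along the arc:
Arc length L_a = R·θ = 13.3·(68.4°·π/180) = 13.3·1.1938 = 15.88 m
M_R = s_u·L_a·R = 34·15.88·13.3 = 7179.9 kN·m/m
M_D = W·d = 978·3.51 = 3432.8 kN·m/m
FS = M_R / M_D = 7179.9 / 3432.8 = 2.092

FS = 2.09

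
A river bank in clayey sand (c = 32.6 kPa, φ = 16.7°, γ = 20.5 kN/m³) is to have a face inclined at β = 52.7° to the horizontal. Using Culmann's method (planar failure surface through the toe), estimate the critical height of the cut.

Culmann's analysis gives the critical failure plane at α_cr = (β + φ)/2 = (52.7 + 16.7)/2 = 34.7°, and the critical height
H_c = (4c/γ) · sinβ cosφ / [1 − cos(β − φ)]
    = (4·32.6/20.5) · sin52.7°·cos16.7° / [1 − cos(36.0°)]
    = 6.361 · 0.7955·0.9578 / [1 − 0.8090]
    = 6.361 · 0.7619 / 0.1910
    = 25.38 m

H_c = 25.38 m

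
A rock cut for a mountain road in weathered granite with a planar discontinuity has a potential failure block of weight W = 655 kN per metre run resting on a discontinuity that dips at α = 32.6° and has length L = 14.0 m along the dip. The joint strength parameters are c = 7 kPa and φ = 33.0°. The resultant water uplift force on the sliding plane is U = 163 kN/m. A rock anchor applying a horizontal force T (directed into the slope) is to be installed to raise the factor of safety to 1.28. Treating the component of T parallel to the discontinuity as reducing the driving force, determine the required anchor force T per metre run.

T = 71 kN/m

Resolving forces along and normal to the sliding plane, with the horizontal anchor force T adding T·sinα to the effective normal force and T·cosα acting up the plane against the driving force:
FS = [cL + (W cosα − U + T sinα) tanφ] / [W sinα − T cosα]
Without the anchor: N' = 388.8 kN/m, driving T_d = 352.9 kN/m, resisting R = 7·14.0 + 388.8·tan33.0° = 350.5 kN/m, FS = 0.99.
Setting FS = 1.28 and solving for T:
1.28·(352.9 − T cos32.6°) = 350.5 + T sin32.6°·tan33.0°
T·(sin32.6°·tan33.0° + 1.28·cos32.6°) = 1.28·352.9 − 350.5
T·(0.5388·0.6494 + 1.28·0.8425) = 451.7 − 350.5 = 101.2
T·1.4282 = 101.2
T = 70.9 kN/m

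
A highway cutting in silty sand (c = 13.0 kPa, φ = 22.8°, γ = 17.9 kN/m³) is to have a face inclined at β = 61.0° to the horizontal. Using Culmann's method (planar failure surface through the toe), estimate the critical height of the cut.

Culmann's analysis gives the critical failure plane at α_cr = (β + φ)/2 = (61.0 + 22.8)/2 = 41.9°, and the critical height
H_c = (4c/γ) · sinβ cosφ / [1 − cos(β − φ)]
    = (4·13.0/17.9) · sin61.0°·cos22.8° / [1 − cos(38.2°)]
    = 2.905 · 0.8746·0.9219 / [1 − 0.7859]
    = 2.905 · 0.8063 / 0.2141
    = 10.94 m

H_c = 10.94 m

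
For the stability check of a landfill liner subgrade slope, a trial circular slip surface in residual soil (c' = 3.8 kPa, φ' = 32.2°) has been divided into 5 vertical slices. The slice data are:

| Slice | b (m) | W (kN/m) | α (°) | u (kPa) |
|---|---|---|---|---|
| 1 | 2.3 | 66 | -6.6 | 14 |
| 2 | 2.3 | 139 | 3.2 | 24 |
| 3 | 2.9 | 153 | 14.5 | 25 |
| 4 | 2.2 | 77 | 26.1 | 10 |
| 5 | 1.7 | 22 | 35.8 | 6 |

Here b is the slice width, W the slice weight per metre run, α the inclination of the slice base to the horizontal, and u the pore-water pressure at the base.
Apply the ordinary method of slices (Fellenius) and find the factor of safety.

FS = 2.31

Ordinary method of slices: FS = Σ[c'·Δl_i + (W_i cosα_i − u_i·Δl_i)·tanφ'] / Σ W_i sinα_i, with Δl_i = b_i / cosα_i.
Slice 1: Δl = 2.3/cos(-6.6°) = 2.315 m; N'_1 = 66·cos(-6.6°) − 14·2.315 = 33.1; c'Δl = 8.80; W sinα = -7.6
Slice 2: Δl = 2.3/cos3.2° = 2.304 m; N'_2 = 139·cos3.2° − 24·2.304 = 83.5; c'Δl = 8.75; W sinα = 7.8
Slice 3: Δl = 2.9/cos14.5° = 2.995 m; N'_3 = 153·cos14.5° − 25·2.995 = 73.2; c'Δl = 11.38; W sinα = 38.3
Slice 4: Δl = 2.2/cos26.1° = 2.450 m; N'_4 = 77·cos26.1° − 10·2.450 = 44.6; c'Δl = 9.31; W sinα = 33.9
Slice 5: Δl = 1.7/cos35.8° = 2.096 m; N'_5 = 22·cos35.8° − 6·2.096 = 5.3; c'Δl = 7.96; W sinα = 12.9
Σc'Δl = 46.2 kN/m; ΣN' = 239.8 kN/m; ΣW sinα = 85.2 kN/m
Resisting = 46.2 + 239.8·tan32.2° = 46.2 + 151.0 = 197.2 kN/m
FS = 197.2 / 85.2 = 2.314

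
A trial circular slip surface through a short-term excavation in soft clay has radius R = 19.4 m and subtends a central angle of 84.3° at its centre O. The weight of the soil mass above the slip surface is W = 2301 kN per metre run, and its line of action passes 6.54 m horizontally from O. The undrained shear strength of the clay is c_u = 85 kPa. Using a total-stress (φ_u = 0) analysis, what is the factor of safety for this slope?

FS = 3.13

Taking moments about the centre O, the resisting moment is provided by the undrained shear strength acting along the arc:
Arc length L_a = R·θ = 19.4·(84.3°·π/180) = 19.4·1.4713 = 28.54 m
M_R = c_u·L_a·R = 85·28.54·19.4 = 47068.2 kN·m/m
M_D = W·d = 2301·6.54 = 15048.5 kN·m/m
FS = M_R / M_D = 47068.2 / 15048.5 = 3.128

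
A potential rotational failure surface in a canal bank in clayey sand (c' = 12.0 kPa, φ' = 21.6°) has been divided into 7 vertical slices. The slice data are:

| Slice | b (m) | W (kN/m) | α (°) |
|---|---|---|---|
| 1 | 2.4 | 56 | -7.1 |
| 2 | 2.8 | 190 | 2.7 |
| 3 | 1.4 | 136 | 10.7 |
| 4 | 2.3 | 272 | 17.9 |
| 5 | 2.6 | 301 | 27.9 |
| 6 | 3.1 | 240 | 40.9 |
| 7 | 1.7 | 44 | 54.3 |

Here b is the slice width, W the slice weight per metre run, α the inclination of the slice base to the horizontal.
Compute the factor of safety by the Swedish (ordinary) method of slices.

Ordinary method of slices: FS = Σ[c'·Δl_i + (W_i cosα_i)·tanφ'] / Σ W_i sinα_i, with Δl_i = b_i / cosα_i.
Slice 1: Δl = 2.4/cos(-7.1°) = 2.419 m; N'_1 = 56·cos(-7.1°) = 55.6; c'Δl = 29.02; W sinα = -6.9
Slice 2: Δl = 2.8/cos2.7° = 2.803 m; N'_2 = 190·cos2.7° = 189.8; c'Δl = 33.64; W sinα = 9.0
Slice 3: Δl = 1.4/cos10.7° = 1.425 m; N'_3 = 136·cos10.7° = 133.6; c'Δl = 17.10; W sinα = 25.3
Slice 4: Δl = 2.3/cos17.9° = 2.417 m; N'_4 = 272·cos17.9° = 258.8; c'Δl = 29.00; W sinα = 83.6
Slice 5: Δl = 2.6/cos27.9° = 2.942 m; N'_5 = 301·cos27.9° = 266.0; c'Δl = 35.30; W sinα = 140.8
Slice 6: Δl = 3.1/cos40.9° = 4.101 m; N'_6 = 240·cos40.9° = 181.4; c'Δl = 49.22; W sinα = 157.1
Slice 7: Δl = 1.7/cos54.3° = 2.913 m; N'_7 = 44·cos54.3° = 25.7; c'Δl = 34.96; W sinα = 35.7
Σc'Δl = 228.2 kN/m; ΣN' = 1110.9 kN/m; ΣW sinα = 444.6 kN/m
Resisting = 228.2 + 1110.9·tan21.6° = 228.2 + 439.8 = 668.1 kN/m
FS = 668.1 / 444.6 = 1.503

FS = 1.50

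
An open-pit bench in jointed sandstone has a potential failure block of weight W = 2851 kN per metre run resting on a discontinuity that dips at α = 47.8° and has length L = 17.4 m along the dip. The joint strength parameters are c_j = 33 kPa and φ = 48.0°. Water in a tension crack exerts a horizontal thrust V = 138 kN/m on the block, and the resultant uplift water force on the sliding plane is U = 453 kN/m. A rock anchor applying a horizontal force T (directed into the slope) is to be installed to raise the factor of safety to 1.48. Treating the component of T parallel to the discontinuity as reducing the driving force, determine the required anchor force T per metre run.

T = 649 kN/m

Resolving forces along and normal to the sliding plane, with the horizontal anchor force T adding T·sinα to the effective normal force and T·cosα acting up the plane against the driving force:
FS = [c_jL + (W cosα − U − V sinα + T sinα) tanφ] / [W sinα + V cosα − T cosα]
Without the anchor: N' = 1359.8 kN/m, driving T_d = 2204.7 kN/m, resisting R = 33·17.4 + 1359.8·tan48.0° = 2084.5 kN/m, FS = 0.95.
Setting FS = 1.48 and solving for T:
1.48·(2204.7 − T cos47.8°) = 2084.5 + T sin47.8°·tan48.0°
T·(sin47.8°·tan48.0° + 1.48·cos47.8°) = 1.48·2204.7 − 2084.5
T·(0.7408·1.1106 + 1.48·0.6717) = 3263.0 − 2084.5 = 1178.5
T·1.8169 = 1178.5
T = 648.7 kN/m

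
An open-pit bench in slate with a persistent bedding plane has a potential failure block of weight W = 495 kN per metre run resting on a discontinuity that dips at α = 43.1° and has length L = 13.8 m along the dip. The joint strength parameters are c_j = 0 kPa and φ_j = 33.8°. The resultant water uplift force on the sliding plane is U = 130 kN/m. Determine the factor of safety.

Resolving the block weight along and normal to the plane and applying the Mohr–Coulomb strength on the joint:
N' = W cosα − U = 495·cos43.1° − 130 = 231.4 kN/m
Driving force T = W sinα = 495·sin43.1° = 338.2 kN/m
Resisting force R = c_j·L + N'·tanφ_j = 0·13.8 + 231.4·tan33.8° = 0.0 + 154.9 = 154.9 kN/m
FS = R / T = 154.9 / 338.2 = 0.458

FS = 0.46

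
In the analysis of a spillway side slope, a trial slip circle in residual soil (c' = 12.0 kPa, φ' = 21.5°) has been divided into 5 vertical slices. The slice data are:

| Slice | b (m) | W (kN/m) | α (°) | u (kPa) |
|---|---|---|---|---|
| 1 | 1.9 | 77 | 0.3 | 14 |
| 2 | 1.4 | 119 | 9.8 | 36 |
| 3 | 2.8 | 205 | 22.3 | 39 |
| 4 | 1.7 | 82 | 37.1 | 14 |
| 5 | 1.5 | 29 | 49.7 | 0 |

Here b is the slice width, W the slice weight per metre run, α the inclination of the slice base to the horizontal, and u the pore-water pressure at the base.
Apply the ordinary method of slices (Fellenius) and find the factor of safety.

FS = 1.32

Ordinary method of slices: FS = Σ[c'·Δl_i + (W_i cosα_i − u_i·Δl_i)·tanφ'] / Σ W_i sinα_i, with Δl_i = b_i / cosα_i.
Slice 1: Δl = 1.9/cos0.3° = 1.900 m; N'_1 = 77·cos0.3° − 14·1.900 = 50.4; c'Δl = 22.80; W sinα = 0.4
Slice 2: Δl = 1.4/cos9.8° = 1.421 m; N'_2 = 119·cos9.8° − 36·1.421 = 66.1; c'Δl = 17.05; W sinα = 20.3
Slice 3: Δl = 2.8/cos22.3° = 3.026 m; N'_3 = 205·cos22.3° − 39·3.026 = 71.6; c'Δl = 36.32; W sinα = 77.8
Slice 4: Δl = 1.7/cos37.1° = 2.131 m; N'_4 = 82·cos37.1° − 14·2.131 = 35.6; c'Δl = 25.58; W sinα = 49.5
Slice 5: Δl = 1.5/cos49.7° = 2.319 m; N'_5 = 29·cos49.7° − 0·2.319 = 18.8; c'Δl = 27.83; W sinα = 22.1
Σc'Δl = 129.6 kN/m; ΣN' = 242.5 kN/m; ΣW sinα = 170.0 kN/m
Resisting = 129.6 + 242.5·tan21.5° = 129.6 + 95.5 = 225.1 kN/m
FS = 225.1 / 170.0 = 1.324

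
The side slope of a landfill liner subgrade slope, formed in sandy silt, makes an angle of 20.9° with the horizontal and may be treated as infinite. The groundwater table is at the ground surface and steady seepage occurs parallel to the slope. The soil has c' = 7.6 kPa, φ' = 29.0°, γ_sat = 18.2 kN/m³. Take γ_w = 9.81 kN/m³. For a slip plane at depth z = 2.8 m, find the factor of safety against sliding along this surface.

FS = 1.12

With seepage parallel to the slope and the water table at the surface, the effective normal stress on the slip plane uses the buoyant unit weight γ' = γ_sat − γ_w while the driving shear stress uses γ_sat:
FS = [c' + γ' z cos²β tanφ'] / [γ_sat z sinβ cosβ]
γ' = 18.2 − 9.81 = 8.39 kN/m³
Numerator = 7.6 + 8.39·2.8·cos²20.9°·tan29.0° = 7.6 + 8.39·2.8·0.8727·0.5543 = 18.965 kPa
Denominator = 18.2·2.8·sin20.9°·cos20.9° = 18.2·2.8·0.3567·0.9342 = 16.983 kPa
FS = 18.965 / 16.983 = 1.117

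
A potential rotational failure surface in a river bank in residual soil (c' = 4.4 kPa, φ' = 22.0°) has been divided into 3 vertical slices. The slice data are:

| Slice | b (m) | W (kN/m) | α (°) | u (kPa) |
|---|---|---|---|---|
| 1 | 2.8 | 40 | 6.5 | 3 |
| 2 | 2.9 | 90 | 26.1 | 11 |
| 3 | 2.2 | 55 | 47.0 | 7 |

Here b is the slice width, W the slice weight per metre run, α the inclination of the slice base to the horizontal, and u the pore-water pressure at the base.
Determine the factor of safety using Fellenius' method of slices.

Ordinary method of slices: FS = Σ[c'·Δl_i + (W_i cosα_i − u_i·Δl_i)·tanφ'] / Σ W_i sinα_i, with Δl_i = b_i / cosα_i.
Slice 1: Δl = 2.8/cos6.5° = 2.818 m; N'_1 = 40·cos6.5° − 3·2.818 = 31.3; c'Δl = 12.40; W sinα = 4.5
Slice 2: Δl = 2.9/cos26.1° = 3.229 m; N'_2 = 90·cos26.1° − 11·3.229 = 45.3; c'Δl = 14.21; W sinα = 39.6
Slice 3: Δl = 2.2/cos47.0° = 3.226 m; N'_3 = 55·cos47.0° − 7·3.226 = 14.9; c'Δl = 14.19; W sinα = 40.2
Σc'Δl = 40.8 kN/m; ΣN' = 91.5 kN/m; ΣW sinα = 84.3 kN/m
Resisting = 40.8 + 91.5·tan22.0° = 40.8 + 37.0 = 77.8 kN/m
FS = 77.8 / 84.3 = 0.922

FS = 0.92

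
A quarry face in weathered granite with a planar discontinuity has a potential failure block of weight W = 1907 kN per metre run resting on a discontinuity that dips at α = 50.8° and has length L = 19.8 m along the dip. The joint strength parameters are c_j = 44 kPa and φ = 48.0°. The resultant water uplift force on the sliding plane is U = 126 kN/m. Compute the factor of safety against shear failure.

Resolving the block weight along and normal to the plane and applying the Mohr–Coulomb strength on the joint:
N' = W cosα − U = 1907·cos50.8° − 126 = 1079.3 kN/m
Driving force T = W sinα = 1907·sin50.8° = 1477.8 kN/m
Resisting force R = c_j·L + N'·tanφ = 44·19.8 + 1079.3·tan48.0° = 871.2 + 1198.7 = 2069.9 kN/m
FS = R / T = 2069.9 / 1477.8 = 1.401

FS = 1.40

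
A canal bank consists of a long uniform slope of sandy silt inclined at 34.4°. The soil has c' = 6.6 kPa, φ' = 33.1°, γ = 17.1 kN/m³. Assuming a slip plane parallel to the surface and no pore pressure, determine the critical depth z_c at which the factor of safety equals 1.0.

z_c = 17.27 m

Setting FS = 1.00 in FS = [c' + γz cos²β tanφ'] / [γz sinβ cosβ] and solving for z:
z = c' / [γ cosβ (FS·sinβ − cosβ·tanφ')]
  = 6.6 / [17.1·cos34.4°·(1.00·sin34.4° − cos34.4°·tan33.1°)]
  = 6.6 / [17.1·0.8251·(1.00·0.5650 − 0.8251·0.6519)]
  = 6.6 / 0.3821 = 17.272 m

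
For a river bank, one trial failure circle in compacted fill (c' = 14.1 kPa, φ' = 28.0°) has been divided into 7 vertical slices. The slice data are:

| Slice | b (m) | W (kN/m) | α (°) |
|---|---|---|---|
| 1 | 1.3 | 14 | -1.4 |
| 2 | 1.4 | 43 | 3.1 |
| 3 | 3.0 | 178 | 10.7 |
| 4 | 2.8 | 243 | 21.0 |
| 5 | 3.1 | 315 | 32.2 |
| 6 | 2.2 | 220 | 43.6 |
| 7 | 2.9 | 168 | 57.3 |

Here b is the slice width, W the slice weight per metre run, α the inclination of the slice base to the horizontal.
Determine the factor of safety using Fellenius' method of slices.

FS = 1.39

Ordinary method of slices: FS = Σ[c'·Δl_i + (W_i cosα_i)·tanφ'] / Σ W_i sinα_i, with Δl_i = b_i / cosα_i.
Slice 1: Δl = 1.3/cos(-1.4°) = 1.300 m; N'_1 = 14·cos(-1.4°) = 14.0; c'Δl = 18.34; W sinα = -0.3
Slice 2: Δl = 1.4/cos3.1° = 1.402 m; N'_2 = 43·cos3.1° = 42.9; c'Δl = 19.77; W sinα = 2.3
Slice 3: Δl = 3.0/cos10.7° = 3.053 m; N'_3 = 178·cos10.7° = 174.9; c'Δl = 43.05; W sinα = 33.0
Slice 4: Δl = 2.8/cos21.0° = 2.999 m; N'_4 = 243·cos21.0° = 226.9; c'Δl = 42.29; W sinα = 87.1
Slice 5: Δl = 3.1/cos32.2° = 3.663 m; N'_5 = 315·cos32.2° = 266.6; c'Δl = 51.65; W sinα = 167.9
Slice 6: Δl = 2.2/cos43.6° = 3.038 m; N'_6 = 220·cos43.6° = 159.3; c'Δl = 42.84; W sinα = 151.7
Slice 7: Δl = 2.9/cos57.3° = 5.368 m; N'_7 = 168·cos57.3° = 90.8; c'Δl = 75.69; W sinα = 141.4
Σc'Δl = 293.6 kN/m; ΣN' = 975.3 kN/m; ΣW sinα = 583.1 kN/m
Resisting = 293.6 + 975.3·tan28.0° = 293.6 + 518.6 = 812.2 kN/m
FS = 812.2 / 583.1 = 1.393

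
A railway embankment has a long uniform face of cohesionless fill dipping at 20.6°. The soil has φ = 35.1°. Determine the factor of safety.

For a dry cohesionless infinite slope the factor of safety is FS = tanφ / tanβ.
FS = tan35.1° / tan20.6° = 0.7028 / 0.3759 = 1.870

FS = 1.87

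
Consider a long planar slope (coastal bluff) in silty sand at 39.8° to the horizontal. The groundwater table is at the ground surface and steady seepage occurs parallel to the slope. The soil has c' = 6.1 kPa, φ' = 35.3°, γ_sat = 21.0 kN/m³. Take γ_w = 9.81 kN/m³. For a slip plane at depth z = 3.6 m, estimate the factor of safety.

FS = 0.62

With seepage parallel to the slope and the water table at the surface, the effective normal stress on the slip plane uses the buoyant unit weight γ' = γ_sat − γ_w while the driving shear stress uses γ_sat:
FS = [c' + γ' z cos²β tanφ'] / [γ_sat z sinβ cosβ]
γ' = 21.0 − 9.81 = 11.19 kN/m³
Numerator = 6.1 + 11.19·3.6·cos²39.8°·tan35.3° = 6.1 + 11.19·3.6·0.5903·0.7080 = 22.936 kPa
Denominator = 21.0·3.6·sin39.8°·cos39.8° = 21.0·3.6·0.6401·0.7683 = 37.179 kPa
FS = 22.936 / 37.179 = 0.617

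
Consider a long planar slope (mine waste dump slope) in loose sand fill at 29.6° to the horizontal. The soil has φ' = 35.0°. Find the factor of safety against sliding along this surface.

For a dry cohesionless infinite slope the factor of safety is FS = tanφ' / tanβ.
FS = tan35.0° / tan29.6° = 0.7002 / 0.5681 = 1.233

FS = 1.23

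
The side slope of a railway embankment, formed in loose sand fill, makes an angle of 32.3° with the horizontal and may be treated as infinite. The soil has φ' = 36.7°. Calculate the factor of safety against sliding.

FS = 1.18

For a dry cohesionless infinite slope the factor of safety is FS = tanφ' / tanβ.
FS = tan36.7° / tan32.3° = 0.7454 / 0.6322 = 1.179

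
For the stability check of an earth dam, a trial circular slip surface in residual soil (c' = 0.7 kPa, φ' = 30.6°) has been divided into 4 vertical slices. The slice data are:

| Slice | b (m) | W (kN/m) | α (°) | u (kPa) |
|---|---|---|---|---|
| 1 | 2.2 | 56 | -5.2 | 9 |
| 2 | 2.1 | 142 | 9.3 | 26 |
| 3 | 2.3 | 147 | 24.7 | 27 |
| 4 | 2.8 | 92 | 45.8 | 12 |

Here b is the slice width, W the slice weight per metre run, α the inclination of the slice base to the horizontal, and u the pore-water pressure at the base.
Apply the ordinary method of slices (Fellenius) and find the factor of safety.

FS = 0.87

Ordinary method of slices: FS = Σ[c'·Δl_i + (W_i cosα_i − u_i·Δl_i)·tanφ'] / Σ W_i sinα_i, with Δl_i = b_i / cosα_i.
Slice 1: Δl = 2.2/cos(-5.2°) = 2.209 m; N'_1 = 56·cos(-5.2°) − 9·2.209 = 35.9; c'Δl = 1.55; W sinα = -5.1
Slice 2: Δl = 2.1/cos9.3° = 2.128 m; N'_2 = 142·cos9.3° − 26·2.128 = 84.8; c'Δl = 1.49; W sinα = 22.9
Slice 3: Δl = 2.3/cos24.7° = 2.532 m; N'_3 = 147·cos24.7° − 27·2.532 = 65.2; c'Δl = 1.77; W sinα = 61.4
Slice 4: Δl = 2.8/cos45.8° = 4.016 m; N'_4 = 92·cos45.8° − 12·4.016 = 15.9; c'Δl = 2.81; W sinα = 66.0
Σc'Δl = 7.6 kN/m; ΣN' = 201.8 kN/m; ΣW sinα = 145.3 kN/m
Resisting = 7.6 + 201.8·tan30.6° = 7.6 + 119.4 = 127.0 kN/m
FS = 127.0 / 145.3 = 0.874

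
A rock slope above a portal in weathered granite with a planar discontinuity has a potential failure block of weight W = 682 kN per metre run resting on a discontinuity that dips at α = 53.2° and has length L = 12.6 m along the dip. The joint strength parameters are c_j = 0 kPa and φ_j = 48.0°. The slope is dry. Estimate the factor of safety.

FS = 0.83

Resolving the block weight along and normal to the plane and applying the Mohr–Coulomb strength on the joint:
N' = W cosα = 682·cos53.2° = 408.5 kN/m
Driving force T = W sinα = 682·sin53.2° = 546.1 kN/m
Resisting force R = c_j·L + N'·tanφ_j = 0·12.6 + 408.5·tan48.0° = 0.0 + 453.7 = 453.7 kN/m
FS = R / T = 453.7 / 546.1 = 0.831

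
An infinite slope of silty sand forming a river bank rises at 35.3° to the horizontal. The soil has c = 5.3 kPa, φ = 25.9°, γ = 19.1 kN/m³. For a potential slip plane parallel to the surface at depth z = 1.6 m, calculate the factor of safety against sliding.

For an infinite slope with a slip plane parallel to the surface (no pore pressure): FS = [c + γz cos²β tanφ] / [γz sinβ cosβ].
γz = 19.1·1.6 = 30.56 kN/m²
Numerator = 5.3 + 30.56·cos²35.3°·tan25.9° = 5.3 + 30.56·0.6661·0.4856 = 15.184 kPa
Denominator = 30.56·sin35.3°·cos35.3° = 30.56·0.5779·0.8161 = 14.412 kPa
FS = 15.184 / 14.412 = 1.054

FS = 1.05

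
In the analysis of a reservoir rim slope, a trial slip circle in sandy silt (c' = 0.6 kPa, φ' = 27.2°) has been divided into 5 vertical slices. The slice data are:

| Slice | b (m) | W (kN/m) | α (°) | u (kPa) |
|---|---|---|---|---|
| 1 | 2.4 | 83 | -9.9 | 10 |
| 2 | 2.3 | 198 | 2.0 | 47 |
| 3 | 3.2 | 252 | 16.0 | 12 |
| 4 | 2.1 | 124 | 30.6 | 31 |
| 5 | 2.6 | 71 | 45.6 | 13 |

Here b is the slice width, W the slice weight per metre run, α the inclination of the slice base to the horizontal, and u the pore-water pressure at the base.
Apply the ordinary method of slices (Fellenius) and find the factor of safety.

Ordinary method of slices: FS = Σ[c'·Δl_i + (W_i cosα_i − u_i·Δl_i)·tanφ'] / Σ W_i sinα_i, with Δl_i = b_i / cosα_i.
Slice 1: Δl = 2.4/cos(-9.9°) = 2.436 m; N'_1 = 83·cos(-9.9°) − 10·2.436 = 57.4; c'Δl = 1.46; W sinα = -14.3
Slice 2: Δl = 2.3/cos2.0° = 2.301 m; N'_2 = 198·cos2.0° − 47·2.301 = 89.7; c'Δl = 1.38; W sinα = 6.9
Slice 3: Δl = 3.2/cos16.0° = 3.329 m; N'_3 = 252·cos16.0° − 12·3.329 = 202.3; c'Δl = 2.00; W sinα = 69.5
Slice 4: Δl = 2.1/cos30.6° = 2.440 m; N'_4 = 124·cos30.6° − 31·2.440 = 31.1; c'Δl = 1.46; W sinα = 63.1
Slice 5: Δl = 2.6/cos45.6° = 3.716 m; N'_5 = 71·cos45.6° − 13·3.716 = 1.4; c'Δl = 2.23; W sinα = 50.7
Σc'Δl = 8.5 kN/m; ΣN' = 381.9 kN/m; ΣW sinα = 175.9 kN/m
Resisting = 8.5 + 381.9·tan27.2° = 8.5 + 196.3 = 204.8 kN/m
FS = 204.8 / 175.9 = 1.164

FS = 1.16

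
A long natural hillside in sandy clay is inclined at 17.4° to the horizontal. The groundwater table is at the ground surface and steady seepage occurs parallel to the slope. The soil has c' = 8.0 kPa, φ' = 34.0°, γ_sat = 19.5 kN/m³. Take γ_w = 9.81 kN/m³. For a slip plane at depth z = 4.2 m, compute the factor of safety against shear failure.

FS = 1.41

With seepage parallel to the slope and the water table at the surface, the effective normal stress on the slip plane uses the buoyant unit weight γ' = γ_sat − γ_w while the driving shear stress uses γ_sat:
FS = [c' + γ' z cos²β tanφ'] / [γ_sat z sinβ cosβ]
γ' = 19.5 − 9.81 = 9.69 kN/m³
Numerator = 8.0 + 9.69·4.2·cos²17.4°·tan34.0° = 8.0 + 9.69·4.2·0.9106·0.6745 = 32.996 kPa
Denominator = 19.5·4.2·sin17.4°·cos17.4° = 19.5·4.2·0.2990·0.9542 = 23.371 kPa
FS = 32.996 / 23.371 = 1.412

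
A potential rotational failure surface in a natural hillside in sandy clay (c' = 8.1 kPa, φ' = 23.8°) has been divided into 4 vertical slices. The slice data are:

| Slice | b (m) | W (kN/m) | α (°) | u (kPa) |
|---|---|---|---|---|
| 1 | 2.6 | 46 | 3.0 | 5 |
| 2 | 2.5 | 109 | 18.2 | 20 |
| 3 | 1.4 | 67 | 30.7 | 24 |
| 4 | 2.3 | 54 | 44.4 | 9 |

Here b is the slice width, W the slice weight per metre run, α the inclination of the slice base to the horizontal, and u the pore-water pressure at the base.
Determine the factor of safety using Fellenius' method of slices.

FS = 1.21

Ordinary method of slices: FS = Σ[c'·Δl_i + (W_i cosα_i − u_i·Δl_i)·tanφ'] / Σ W_i sinα_i, with Δl_i = b_i / cosα_i.
Slice 1: Δl = 2.6/cos3.0° = 2.604 m; N'_1 = 46·cos3.0° − 5·2.604 = 32.9; c'Δl = 21.09; W sinα = 2.4
Slice 2: Δl = 2.5/cos18.2° = 2.632 m; N'_2 = 109·cos18.2° − 20·2.632 = 50.9; c'Δl = 21.32; W sinα = 34.0
Slice 3: Δl = 1.4/cos30.7° = 1.628 m; N'_3 = 67·cos30.7° − 24·1.628 = 18.5; c'Δl = 13.19; W sinα = 34.2
Slice 4: Δl = 2.3/cos44.4° = 3.219 m; N'_4 = 54·cos44.4° − 9·3.219 = 9.6; c'Δl = 26.08; W sinα = 37.8
Σc'Δl = 81.7 kN/m; ΣN' = 112.0 kN/m; ΣW sinα = 108.4 kN/m
Resisting = 81.7 + 112.0·tan23.8° = 81.7 + 49.4 = 131.1 kN/m
FS = 131.1 / 108.4 = 1.209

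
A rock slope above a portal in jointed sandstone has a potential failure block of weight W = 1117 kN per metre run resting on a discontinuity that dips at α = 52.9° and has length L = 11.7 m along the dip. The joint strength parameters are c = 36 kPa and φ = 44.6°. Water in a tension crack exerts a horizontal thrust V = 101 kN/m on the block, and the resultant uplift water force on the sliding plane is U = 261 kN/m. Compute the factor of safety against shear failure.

Resolving the block weight along and normal to the plane and applying the Mohr–Coulomb strength on the joint:
N' = W cosα − U − V sinα = 1117·cos52.9° − 261 − 101·sin52.9° = 332.2 kN/m
Driving force T = W sinα + V cosα = 1117·sin52.9° + 101·cos52.9° = 951.8 kN/m
Resisting force R = c·L + N'·tanφ = 36·11.7 + 332.2·tan44.6° = 421.2 + 327.6 = 748.8 kN/m
FS = R / T = 748.8 / 951.8 = 0.787

FS = 0.79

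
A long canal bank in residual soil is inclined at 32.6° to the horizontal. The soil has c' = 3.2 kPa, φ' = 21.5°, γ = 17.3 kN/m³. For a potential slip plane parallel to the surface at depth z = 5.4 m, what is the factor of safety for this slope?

FS = 0.69

For an infinite slope with a slip plane parallel to the surface (no pore pressure): FS = [c' + γz cos²β tanφ'] / [γz sinβ cosβ].
γz = 17.3·5.4 = 93.42 kN/m²
Numerator = 3.2 + 93.42·cos²32.6°·tan21.5° = 3.2 + 93.42·0.7097·0.3939 = 29.317 kPa
Denominator = 93.42·sin32.6°·cos32.6° = 93.42·0.5388·0.8425 = 42.402 kPa
FS = 29.317 / 42.402 = 0.691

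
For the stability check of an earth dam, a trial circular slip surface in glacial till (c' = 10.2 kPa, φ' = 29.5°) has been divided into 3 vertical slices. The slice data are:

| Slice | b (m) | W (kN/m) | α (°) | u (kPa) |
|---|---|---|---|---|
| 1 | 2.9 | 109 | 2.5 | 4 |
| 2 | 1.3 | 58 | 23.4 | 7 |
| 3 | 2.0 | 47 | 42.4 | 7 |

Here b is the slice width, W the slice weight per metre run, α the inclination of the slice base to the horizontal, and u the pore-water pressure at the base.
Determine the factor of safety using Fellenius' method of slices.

FS = 2.69

Ordinary method of slices: FS = Σ[c'·Δl_i + (W_i cosα_i − u_i·Δl_i)·tanφ'] / Σ W_i sinα_i, with Δl_i = b_i / cosα_i.
Slice 1: Δl = 2.9/cos2.5° = 2.903 m; N'_1 = 109·cos2.5° − 4·2.903 = 97.3; c'Δl = 29.61; W sinα = 4.8
Slice 2: Δl = 1.3/cos23.4° = 1.417 m; N'_2 = 58·cos23.4° − 7·1.417 = 43.3; c'Δl = 14.45; W sinα = 23.0
Slice 3: Δl = 2.0/cos42.4° = 2.708 m; N'_3 = 47·cos42.4° − 7·2.708 = 15.7; c'Δl = 27.63; W sinα = 31.7
Σc'Δl = 71.7 kN/m; ΣN' = 156.3 kN/m; ΣW sinα = 59.5 kN/m
Resisting = 71.7 + 156.3·tan29.5° = 71.7 + 88.5 = 160.1 kN/m
FS = 160.1 / 59.5 = 2.692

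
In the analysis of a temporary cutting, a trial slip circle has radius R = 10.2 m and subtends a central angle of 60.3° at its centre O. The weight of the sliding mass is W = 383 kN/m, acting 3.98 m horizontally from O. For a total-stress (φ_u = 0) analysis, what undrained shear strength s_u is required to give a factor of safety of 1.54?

s_u = 21.4 kPa

FS = s_u·L_a·R / (W·d), so s_u = FS·W·d / (L_a·R).
Arc length L_a = R·θ = 10.2·(60.3°·π/180) = 10.2·1.0524 = 10.73 m
s_u = 1.54·383·3.98 / (10.73·10.2) = 2347.5 / 109.50 = 21.44 kPa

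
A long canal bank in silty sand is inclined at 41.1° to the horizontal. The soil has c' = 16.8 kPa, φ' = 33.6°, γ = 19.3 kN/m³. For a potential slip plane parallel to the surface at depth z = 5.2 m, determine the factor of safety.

FS = 1.10

For an infinite slope with a slip plane parallel to the surface (no pore pressure): FS = [c' + γz cos²β tanφ'] / [γz sinβ cosβ].
γz = 19.3·5.2 = 100.36 kN/m²
Numerator = 16.8 + 100.36·cos²41.1°·tan33.6° = 16.8 + 100.36·0.5679·0.6644 = 54.664 kPa
Denominator = 100.36·sin41.1°·cos41.1° = 100.36·0.6574·0.7536 = 49.716 kPa
FS = 54.664 / 49.716 = 1.100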